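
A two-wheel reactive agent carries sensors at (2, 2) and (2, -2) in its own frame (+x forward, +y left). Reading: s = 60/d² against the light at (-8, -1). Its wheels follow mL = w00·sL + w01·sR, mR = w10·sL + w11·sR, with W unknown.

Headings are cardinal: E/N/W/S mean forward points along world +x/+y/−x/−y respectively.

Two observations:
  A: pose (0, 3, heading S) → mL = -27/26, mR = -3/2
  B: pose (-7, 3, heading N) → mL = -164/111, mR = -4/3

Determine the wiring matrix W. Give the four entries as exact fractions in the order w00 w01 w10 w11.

-1/2 -1/2 0 -1

obs A: pose=(0,3,S) → sL=15/26, sR=3/2, mL=-27/26, mR=-3/2
obs B: pose=(-7,3,N) → sL=60/37, sR=4/3, mL=-164/111, mR=-4/3
sensor matrix S = [[15/26, 3/2], [60/37, 4/3]]; det S = -800/481
solve [mL_A; mL_B] = S·[w00; w01] and [mR_A; mR_B] = S·[w10; w11]:
  w00 = -1/2, w01 = -1/2, w10 = 0, w11 = -1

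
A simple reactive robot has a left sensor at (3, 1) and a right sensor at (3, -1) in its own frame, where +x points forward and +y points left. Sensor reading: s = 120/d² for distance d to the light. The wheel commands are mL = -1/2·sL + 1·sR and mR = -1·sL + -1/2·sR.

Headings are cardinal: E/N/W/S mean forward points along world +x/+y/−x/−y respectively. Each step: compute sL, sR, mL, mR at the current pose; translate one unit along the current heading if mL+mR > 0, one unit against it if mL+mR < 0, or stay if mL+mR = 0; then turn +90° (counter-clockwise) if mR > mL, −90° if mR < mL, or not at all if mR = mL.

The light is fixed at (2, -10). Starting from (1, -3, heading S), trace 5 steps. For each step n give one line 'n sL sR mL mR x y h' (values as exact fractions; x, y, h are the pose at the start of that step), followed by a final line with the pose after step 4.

n=0: pose=(1,-3,S); sL=15/2, sR=6; mL=9/4, mR=-21/2; mL+mR=-33/4 → advance -1; mR−mL=-51/4 → turn -1·90°
n=1: pose=(1,-2,W); sL=24/13, sR=120/97; mL=396/1261, mR=-3108/1261; mL+mR=-2712/1261 → advance -1; mR−mL=-3504/1261 → turn -1·90°
n=2: pose=(2,-2,N); sL=60/61, sR=60/61; mL=30/61, mR=-90/61; mL+mR=-60/61 → advance -1; mR−mL=-120/61 → turn -1·90°
n=3: pose=(2,-3,E); sL=120/73, sR=8/3; mL=404/219, mR=-652/219; mL+mR=-248/219 → advance -1; mR−mL=-352/73 → turn -1·90°
n=4: pose=(1,-3,S); sL=15/2, sR=6; mL=9/4, mR=-21/2; mL+mR=-33/4 → advance -1; mR−mL=-51/4 → turn -1·90°

0 15/2 6 9/4 -21/2 1 -3 S
1 24/13 120/97 396/1261 -3108/1261 1 -2 W
2 60/61 60/61 30/61 -90/61 2 -2 N
3 120/73 8/3 404/219 -652/219 2 -3 E
4 15/2 6 9/4 -21/2 1 -3 S
final 1 -2 W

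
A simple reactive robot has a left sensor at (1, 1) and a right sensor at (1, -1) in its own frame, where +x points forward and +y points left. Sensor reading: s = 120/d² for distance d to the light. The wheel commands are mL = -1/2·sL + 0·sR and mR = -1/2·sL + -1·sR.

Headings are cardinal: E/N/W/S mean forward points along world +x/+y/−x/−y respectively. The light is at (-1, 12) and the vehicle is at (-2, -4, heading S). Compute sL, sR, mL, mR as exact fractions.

left sensor world pos  = (-1, -5); dL² = 289
right sensor world pos = (-3, -5); dR² = 293
sL = 120/289 = 120/289
sR = 120/293 = 120/293
mL = -1/2·sL + 0·sR = -60/289
mR = -1/2·sL + -1·sR = -52260/84677

120/289 120/293 -60/289 -52260/84677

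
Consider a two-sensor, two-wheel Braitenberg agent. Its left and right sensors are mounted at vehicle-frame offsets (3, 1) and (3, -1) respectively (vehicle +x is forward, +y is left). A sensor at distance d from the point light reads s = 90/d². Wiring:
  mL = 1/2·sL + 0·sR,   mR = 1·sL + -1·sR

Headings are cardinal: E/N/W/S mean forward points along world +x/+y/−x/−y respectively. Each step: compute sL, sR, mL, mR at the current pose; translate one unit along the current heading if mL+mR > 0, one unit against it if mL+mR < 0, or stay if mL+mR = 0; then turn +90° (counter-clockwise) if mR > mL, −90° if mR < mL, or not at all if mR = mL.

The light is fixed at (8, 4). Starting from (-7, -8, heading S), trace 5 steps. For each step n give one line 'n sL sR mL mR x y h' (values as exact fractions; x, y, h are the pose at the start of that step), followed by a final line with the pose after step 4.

0 90/421 90/481 45/421 5400/202501 -7 -8 S
1 9/52 5/26 9/104 -1/52 -7 -9 W
2 90/389 18/65 45/389 -1152/25285 -8 -9 N
3 9/29 45/169 9/58 216/4901 -8 -8 E
4 90/421 90/481 45/421 5400/202501 -7 -8 S
final -7 -9 W

n=0: pose=(-7,-8,S); sL=90/421, sR=90/481; mL=45/421, mR=5400/202501; mL+mR=27045/202501 → advance +1; mR−mL=-16245/202501 → turn -1·90°
n=1: pose=(-7,-9,W); sL=9/52, sR=5/26; mL=9/104, mR=-1/52; mL+mR=7/104 → advance +1; mR−mL=-11/104 → turn -1·90°
n=2: pose=(-8,-9,N); sL=90/389, sR=18/65; mL=45/389, mR=-1152/25285; mL+mR=1773/25285 → advance +1; mR−mL=-4077/25285 → turn -1·90°
n=3: pose=(-8,-8,E); sL=9/29, sR=45/169; mL=9/58, mR=216/4901; mL+mR=1953/9802 → advance +1; mR−mL=-1089/9802 → turn -1·90°
n=4: pose=(-7,-8,S); sL=90/421, sR=90/481; mL=45/421, mR=5400/202501; mL+mR=27045/202501 → advance +1; mR−mL=-16245/202501 → turn -1·90°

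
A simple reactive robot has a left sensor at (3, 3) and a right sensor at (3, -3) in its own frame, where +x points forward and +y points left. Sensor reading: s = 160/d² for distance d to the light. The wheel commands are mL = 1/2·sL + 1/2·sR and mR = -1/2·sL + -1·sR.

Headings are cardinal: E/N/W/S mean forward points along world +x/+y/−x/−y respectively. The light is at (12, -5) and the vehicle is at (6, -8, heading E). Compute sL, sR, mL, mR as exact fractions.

160/9 32/9 32/3 -112/9

left sensor world pos  = (9, -5); dL² = 9
right sensor world pos = (9, -11); dR² = 45
sL = 160/9 = 160/9
sR = 160/45 = 32/9
mL = 1/2·sL + 1/2·sR = 32/3
mR = -1/2·sL + -1·sR = -112/9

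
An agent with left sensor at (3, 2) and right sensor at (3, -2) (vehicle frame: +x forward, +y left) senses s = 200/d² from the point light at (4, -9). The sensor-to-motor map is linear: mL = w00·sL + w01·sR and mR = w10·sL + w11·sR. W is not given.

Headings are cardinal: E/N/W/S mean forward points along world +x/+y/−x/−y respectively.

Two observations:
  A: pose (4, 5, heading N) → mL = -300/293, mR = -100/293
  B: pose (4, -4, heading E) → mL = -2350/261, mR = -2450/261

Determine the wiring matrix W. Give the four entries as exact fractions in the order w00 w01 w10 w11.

obs A: pose=(4,5,N) → sL=200/293, sR=200/293, mL=-300/293, mR=-100/293
obs B: pose=(4,-4,E) → sL=100/29, sR=100/9, mL=-2350/261, mR=-2450/261
sensor matrix S = [[200/293, 200/293], [100/29, 100/9]]; det S = 400000/76473
solve [mL_A; mL_B] = S·[w00; w01] and [mR_A; mR_B] = S·[w10; w11]:
  w00 = -1, w01 = -1/2, w10 = 1/2, w11 = -1

-1 -1/2 1/2 -1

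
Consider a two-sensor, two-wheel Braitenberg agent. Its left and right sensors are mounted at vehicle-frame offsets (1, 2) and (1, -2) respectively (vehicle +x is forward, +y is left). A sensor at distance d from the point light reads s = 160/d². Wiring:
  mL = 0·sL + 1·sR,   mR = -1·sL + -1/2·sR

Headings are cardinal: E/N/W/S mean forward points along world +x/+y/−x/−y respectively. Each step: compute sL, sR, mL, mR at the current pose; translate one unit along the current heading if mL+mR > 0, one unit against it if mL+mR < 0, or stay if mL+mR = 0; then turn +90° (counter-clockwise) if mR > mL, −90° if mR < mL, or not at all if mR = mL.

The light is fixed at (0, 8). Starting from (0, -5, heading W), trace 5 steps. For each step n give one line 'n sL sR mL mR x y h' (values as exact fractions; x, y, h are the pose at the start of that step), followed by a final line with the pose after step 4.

n=0: pose=(0,-5,W); sL=80/113, sR=80/61; mL=80/61, mR=-9400/6893; mL+mR=-360/6893 → advance -1; mR−mL=-18440/6893 → turn -1·90°
n=1: pose=(1,-5,N); sL=32/29, sR=160/153; mL=160/153, mR=-7216/4437; mL+mR=-2576/4437 → advance -1; mR−mL=-3952/1479 → turn -1·90°
n=2: pose=(1,-6,E); sL=40/37, sR=8/13; mL=8/13, mR=-668/481; mL+mR=-372/481 → advance -1; mR−mL=-964/481 → turn -1·90°
n=3: pose=(0,-6,S); sL=160/229, sR=160/229; mL=160/229, mR=-240/229; mL+mR=-80/229 → advance -1; mR−mL=-400/229 → turn -1·90°
n=4: pose=(0,-5,W); sL=80/113, sR=80/61; mL=80/61, mR=-9400/6893; mL+mR=-360/6893 → advance -1; mR−mL=-18440/6893 → turn -1·90°

0 80/113 80/61 80/61 -9400/6893 0 -5 W
1 32/29 160/153 160/153 -7216/4437 1 -5 N
2 40/37 8/13 8/13 -668/481 1 -6 E
3 160/229 160/229 160/229 -240/229 0 -6 S
4 80/113 80/61 80/61 -9400/6893 0 -5 W
final 1 -5 N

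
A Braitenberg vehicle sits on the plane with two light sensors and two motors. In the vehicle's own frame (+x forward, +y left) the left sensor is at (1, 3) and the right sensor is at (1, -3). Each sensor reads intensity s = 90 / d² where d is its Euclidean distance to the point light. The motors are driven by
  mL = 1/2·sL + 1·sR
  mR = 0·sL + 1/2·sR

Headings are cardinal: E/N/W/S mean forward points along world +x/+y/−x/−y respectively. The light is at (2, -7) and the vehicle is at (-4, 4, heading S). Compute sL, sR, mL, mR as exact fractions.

left sensor world pos  = (-1, 3); dL² = 109
right sensor world pos = (-7, 3); dR² = 181
sL = 90/109 = 90/109
sR = 90/181 = 90/181
mL = 1/2·sL + 1·sR = 17955/19729
mR = 0·sL + 1/2·sR = 45/181

90/109 90/181 17955/19729 45/181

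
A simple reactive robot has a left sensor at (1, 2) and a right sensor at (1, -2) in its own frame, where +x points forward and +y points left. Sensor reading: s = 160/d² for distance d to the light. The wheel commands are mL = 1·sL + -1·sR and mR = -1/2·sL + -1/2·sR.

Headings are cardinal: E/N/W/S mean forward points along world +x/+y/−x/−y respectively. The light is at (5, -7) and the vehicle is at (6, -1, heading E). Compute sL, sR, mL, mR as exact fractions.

40/17 8 -96/17 -88/17

left sensor world pos  = (7, 1); dL² = 68
right sensor world pos = (7, -3); dR² = 20
sL = 160/68 = 40/17
sR = 160/20 = 8
mL = 1·sL + -1·sR = -96/17
mR = -1/2·sL + -1/2·sR = -88/17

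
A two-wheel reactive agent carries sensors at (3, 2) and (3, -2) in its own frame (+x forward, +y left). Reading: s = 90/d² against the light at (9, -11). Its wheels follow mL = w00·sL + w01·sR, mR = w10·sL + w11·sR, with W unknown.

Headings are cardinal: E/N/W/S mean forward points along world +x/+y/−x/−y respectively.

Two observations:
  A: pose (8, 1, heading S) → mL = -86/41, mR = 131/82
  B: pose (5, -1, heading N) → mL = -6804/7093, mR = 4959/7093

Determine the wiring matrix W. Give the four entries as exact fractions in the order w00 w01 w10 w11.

obs A: pose=(8,1,S) → sL=45/41, sR=1, mL=-86/41, mR=131/82
obs B: pose=(5,-1,N) → sL=18/41, sR=90/173, mL=-6804/7093, mR=4959/7093
sensor matrix S = [[45/41, 1], [18/41, 90/173]]; det S = 936/7093
solve [mL_A; mL_B] = S·[w00; w01] and [mR_A; mR_B] = S·[w10; w11]:
  w00 = -1, w01 = -1, w10 = 1, w11 = 1/2

-1 -1 1 1/2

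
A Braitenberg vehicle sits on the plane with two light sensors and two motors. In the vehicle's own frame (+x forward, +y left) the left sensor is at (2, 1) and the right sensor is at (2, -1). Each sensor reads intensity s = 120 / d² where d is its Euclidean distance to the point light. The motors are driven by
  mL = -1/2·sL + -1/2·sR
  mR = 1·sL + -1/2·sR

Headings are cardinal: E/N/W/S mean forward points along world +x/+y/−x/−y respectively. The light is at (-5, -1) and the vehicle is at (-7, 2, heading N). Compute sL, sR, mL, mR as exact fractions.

60/17 60/13 -900/221 270/221

left sensor world pos  = (-8, 4); dL² = 34
right sensor world pos = (-6, 4); dR² = 26
sL = 120/34 = 60/17
sR = 120/26 = 60/13
mL = -1/2·sL + -1/2·sR = -900/221
mR = 1·sL + -1/2·sR = 270/221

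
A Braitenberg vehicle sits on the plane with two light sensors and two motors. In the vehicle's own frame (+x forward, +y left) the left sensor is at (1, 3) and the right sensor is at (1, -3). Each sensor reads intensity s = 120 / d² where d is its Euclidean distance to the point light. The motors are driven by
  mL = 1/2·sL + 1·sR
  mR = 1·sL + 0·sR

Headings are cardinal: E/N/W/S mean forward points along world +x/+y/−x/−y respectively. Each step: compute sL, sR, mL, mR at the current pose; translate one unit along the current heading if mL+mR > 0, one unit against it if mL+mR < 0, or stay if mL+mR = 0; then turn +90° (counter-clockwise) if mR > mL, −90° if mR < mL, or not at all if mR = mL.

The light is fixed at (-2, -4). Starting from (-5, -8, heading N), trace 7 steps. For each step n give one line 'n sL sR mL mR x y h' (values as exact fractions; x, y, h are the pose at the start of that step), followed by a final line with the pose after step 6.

0 8/3 40/3 44/3 8/3 -5 -8 N
1 30 3 18 30 -5 -7 E
2 120/29 24 756/29 120/29 -4 -7 N
3 60 60/13 450/13 60 -4 -6 E
4 120/17 24 468/17 120/17 -3 -6 N
5 30 15/2 45/2 30 -3 -5 E
6 40/3 40/3 20 40/3 -2 -5 N
final -2 -4 E

n=0: pose=(-5,-8,N); sL=8/3, sR=40/3; mL=44/3, mR=8/3; mL+mR=52/3 → advance +1; mR−mL=-12 → turn -1·90°
n=1: pose=(-5,-7,E); sL=30, sR=3; mL=18, mR=30; mL+mR=48 → advance +1; mR−mL=12 → turn +1·90°
n=2: pose=(-4,-7,N); sL=120/29, sR=24; mL=756/29, mR=120/29; mL+mR=876/29 → advance +1; mR−mL=-636/29 → turn -1·90°
n=3: pose=(-4,-6,E); sL=60, sR=60/13; mL=450/13, mR=60; mL+mR=1230/13 → advance +1; mR−mL=330/13 → turn +1·90°
n=4: pose=(-3,-6,N); sL=120/17, sR=24; mL=468/17, mR=120/17; mL+mR=588/17 → advance +1; mR−mL=-348/17 → turn -1·90°
n=5: pose=(-3,-5,E); sL=30, sR=15/2; mL=45/2, mR=30; mL+mR=105/2 → advance +1; mR−mL=15/2 → turn +1·90°
n=6: pose=(-2,-5,N); sL=40/3, sR=40/3; mL=20, mR=40/3; mL+mR=100/3 → advance +1; mR−mL=-20/3 → turn -1·90°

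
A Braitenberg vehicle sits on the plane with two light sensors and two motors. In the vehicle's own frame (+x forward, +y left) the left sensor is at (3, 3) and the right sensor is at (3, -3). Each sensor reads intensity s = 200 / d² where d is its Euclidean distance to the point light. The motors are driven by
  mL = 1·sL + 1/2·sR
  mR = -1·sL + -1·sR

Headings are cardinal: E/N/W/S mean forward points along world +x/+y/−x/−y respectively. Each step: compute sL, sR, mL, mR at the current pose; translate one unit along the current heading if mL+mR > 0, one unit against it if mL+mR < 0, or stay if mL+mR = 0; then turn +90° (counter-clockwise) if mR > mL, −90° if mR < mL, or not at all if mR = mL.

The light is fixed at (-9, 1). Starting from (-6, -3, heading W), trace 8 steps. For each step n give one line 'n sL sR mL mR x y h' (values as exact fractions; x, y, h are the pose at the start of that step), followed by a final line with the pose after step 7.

n=0: pose=(-6,-3,W); sL=200/49, sR=200; mL=5100/49, mR=-10000/49; mL+mR=-100 → advance -1; mR−mL=-15100/49 → turn -1·90°
n=1: pose=(-5,-3,N); sL=100, sR=4; mL=102, mR=-104; mL+mR=-2 → advance -1; mR−mL=-206 → turn -1·90°
n=2: pose=(-5,-4,E); sL=200/53, sR=200/113; mL=27900/5989, mR=-33200/5989; mL+mR=-100/113 → advance -1; mR−mL=-61100/5989 → turn -1·90°
n=3: pose=(-6,-4,S); sL=2, sR=25/8; mL=57/16, mR=-41/8; mL+mR=-25/16 → advance -1; mR−mL=-139/16 → turn -1·90°
n=4: pose=(-6,-3,W); sL=200/49, sR=200; mL=5100/49, mR=-10000/49; mL+mR=-100 → advance -1; mR−mL=-15100/49 → turn -1·90°
n=5: pose=(-5,-3,N); sL=100, sR=4; mL=102, mR=-104; mL+mR=-2 → advance -1; mR−mL=-206 → turn -1·90°
n=6: pose=(-5,-4,E); sL=200/53, sR=200/113; mL=27900/5989, mR=-33200/5989; mL+mR=-100/113 → advance -1; mR−mL=-61100/5989 → turn -1·90°
n=7: pose=(-6,-4,S); sL=2, sR=25/8; mL=57/16, mR=-41/8; mL+mR=-25/16 → advance -1; mR−mL=-139/16 → turn -1·90°

0 200/49 200 5100/49 -10000/49 -6 -3 W
1 100 4 102 -104 -5 -3 N
2 200/53 200/113 27900/5989 -33200/5989 -5 -4 E
3 2 25/8 57/16 -41/8 -6 -4 S
4 200/49 200 5100/49 -10000/49 -6 -3 W
5 100 4 102 -104 -5 -3 N
6 200/53 200/113 27900/5989 -33200/5989 -5 -4 E
7 2 25/8 57/16 -41/8 -6 -4 S
final -6 -3 W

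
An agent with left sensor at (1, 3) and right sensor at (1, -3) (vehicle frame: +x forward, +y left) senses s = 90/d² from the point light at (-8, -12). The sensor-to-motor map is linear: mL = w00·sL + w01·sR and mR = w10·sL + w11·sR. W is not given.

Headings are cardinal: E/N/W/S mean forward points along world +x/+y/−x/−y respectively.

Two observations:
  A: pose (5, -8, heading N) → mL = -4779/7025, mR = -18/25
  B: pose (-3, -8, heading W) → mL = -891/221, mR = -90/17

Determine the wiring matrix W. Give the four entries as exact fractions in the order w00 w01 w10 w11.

-1/2 -1 -1 0

obs A: pose=(5,-8,N) → sL=18/25, sR=90/281, mL=-4779/7025, mR=-18/25
obs B: pose=(-3,-8,W) → sL=90/17, sR=18/13, mL=-891/221, mR=-90/17
sensor matrix S = [[18/25, 90/281], [90/17, 18/13]]; det S = -1084752/1552525
solve [mL_A; mL_B] = S·[w00; w01] and [mR_A; mR_B] = S·[w10; w11]:
  w00 = -1/2, w01 = -1, w10 = -1, w11 = 0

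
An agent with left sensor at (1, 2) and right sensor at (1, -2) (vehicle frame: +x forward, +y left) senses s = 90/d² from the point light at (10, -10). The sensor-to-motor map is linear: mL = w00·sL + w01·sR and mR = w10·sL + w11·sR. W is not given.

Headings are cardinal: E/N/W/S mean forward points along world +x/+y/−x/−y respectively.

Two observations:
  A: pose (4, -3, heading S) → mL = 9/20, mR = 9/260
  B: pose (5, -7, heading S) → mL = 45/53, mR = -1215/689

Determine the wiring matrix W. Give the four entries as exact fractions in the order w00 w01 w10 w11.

0 1/2 -1/2 1

obs A: pose=(4,-3,S) → sL=45/26, sR=9/10, mL=9/20, mR=9/260
obs B: pose=(5,-7,S) → sL=90/13, sR=90/53, mL=45/53, mR=-1215/689
sensor matrix S = [[45/26, 9/10], [90/13, 90/53]]; det S = -2268/689
solve [mL_A; mL_B] = S·[w00; w01] and [mR_A; mR_B] = S·[w10; w11]:
  w00 = 0, w01 = 1/2, w10 = -1/2, w11 = 1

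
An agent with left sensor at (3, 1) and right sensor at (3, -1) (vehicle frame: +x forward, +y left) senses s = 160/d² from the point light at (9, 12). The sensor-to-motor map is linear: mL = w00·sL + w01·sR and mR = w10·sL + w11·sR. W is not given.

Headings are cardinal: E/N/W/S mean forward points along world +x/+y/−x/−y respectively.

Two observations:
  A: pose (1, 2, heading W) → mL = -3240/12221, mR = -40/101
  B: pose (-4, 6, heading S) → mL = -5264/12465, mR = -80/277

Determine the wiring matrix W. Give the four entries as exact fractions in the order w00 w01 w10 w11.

obs A: pose=(1,2,W) → sL=80/121, sR=80/101, mL=-3240/12221, mR=-40/101
obs B: pose=(-4,6,S) → sL=32/45, sR=160/277, mL=-5264/12465, mR=-80/277
sensor matrix S = [[80/121, 80/101], [32/45, 160/277]]; det S = -5525504/30466953
solve [mL_A; mL_B] = S·[w00; w01] and [mR_A; mR_B] = S·[w10; w11]:
  w00 = -1, w01 = 1/2, w10 = 0, w11 = -1/2

-1 1/2 0 -1/2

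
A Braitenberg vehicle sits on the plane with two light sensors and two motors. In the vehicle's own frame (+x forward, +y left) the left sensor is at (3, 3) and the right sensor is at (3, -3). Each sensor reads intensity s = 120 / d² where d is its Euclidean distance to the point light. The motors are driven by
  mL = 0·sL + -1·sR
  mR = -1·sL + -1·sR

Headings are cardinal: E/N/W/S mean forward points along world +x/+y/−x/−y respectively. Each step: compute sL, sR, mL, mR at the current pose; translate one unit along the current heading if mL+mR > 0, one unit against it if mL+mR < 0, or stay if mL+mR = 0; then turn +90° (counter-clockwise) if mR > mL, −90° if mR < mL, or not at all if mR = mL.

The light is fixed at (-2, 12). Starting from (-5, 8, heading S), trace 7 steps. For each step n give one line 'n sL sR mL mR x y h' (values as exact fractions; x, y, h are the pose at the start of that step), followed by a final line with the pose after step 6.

n=0: pose=(-5,8,S); sL=120/49, sR=24/17; mL=-24/17, mR=-3216/833; mL+mR=-4392/833 → advance -1; mR−mL=-120/49 → turn -1·90°
n=1: pose=(-5,9,W); sL=5/3, sR=10/3; mL=-10/3, mR=-5; mL+mR=-25/3 → advance -1; mR−mL=-5/3 → turn -1·90°
n=2: pose=(-4,9,N); sL=24/5, sR=120; mL=-120, mR=-624/5; mL+mR=-1224/5 → advance -1; mR−mL=-24/5 → turn -1·90°
n=3: pose=(-4,8,E); sL=60, sR=12/5; mL=-12/5, mR=-312/5; mL+mR=-324/5 → advance -1; mR−mL=-60 → turn -1·90°
n=4: pose=(-5,8,S); sL=120/49, sR=24/17; mL=-24/17, mR=-3216/833; mL+mR=-4392/833 → advance -1; mR−mL=-120/49 → turn -1·90°
n=5: pose=(-5,9,W); sL=5/3, sR=10/3; mL=-10/3, mR=-5; mL+mR=-25/3 → advance -1; mR−mL=-5/3 → turn -1·90°
n=6: pose=(-4,9,N); sL=24/5, sR=120; mL=-120, mR=-624/5; mL+mR=-1224/5 → advance -1; mR−mL=-24/5 → turn -1·90°

0 120/49 24/17 -24/17 -3216/833 -5 8 S
1 5/3 10/3 -10/3 -5 -5 9 W
2 24/5 120 -120 -624/5 -4 9 N
3 60 12/5 -12/5 -312/5 -4 8 E
4 120/49 24/17 -24/17 -3216/833 -5 8 S
5 5/3 10/3 -10/3 -5 -5 9 W
6 24/5 120 -120 -624/5 -4 9 N
final -4 8 E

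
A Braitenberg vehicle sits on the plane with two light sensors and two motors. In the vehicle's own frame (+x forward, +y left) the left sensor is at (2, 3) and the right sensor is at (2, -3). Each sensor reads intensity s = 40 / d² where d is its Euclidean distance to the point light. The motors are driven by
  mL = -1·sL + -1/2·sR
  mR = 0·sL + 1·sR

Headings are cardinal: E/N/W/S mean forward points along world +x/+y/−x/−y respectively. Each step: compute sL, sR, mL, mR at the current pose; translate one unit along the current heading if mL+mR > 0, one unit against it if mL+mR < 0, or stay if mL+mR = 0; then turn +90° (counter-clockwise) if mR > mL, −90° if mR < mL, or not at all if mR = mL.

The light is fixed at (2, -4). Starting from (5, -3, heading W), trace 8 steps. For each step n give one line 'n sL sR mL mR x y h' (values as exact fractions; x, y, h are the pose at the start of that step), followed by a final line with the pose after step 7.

0 8 40/17 -156/17 40/17 5 -3 W
1 4/5 20 -54/5 20 6 -3 S
2 8/9 8/9 -4/3 8/9 6 -4 E
3 10 1 -21/2 1 5 -4 N
4 40/17 8 -108/17 8 5 -5 W
5 20/17 4 -54/17 4 4 -5 S
6 40/17 40/41 -1980/697 40/41 4 -6 E
7 10 5/2 -45/4 5/2 3 -6 N
final 3 -7 W

n=0: pose=(5,-3,W); sL=8, sR=40/17; mL=-156/17, mR=40/17; mL+mR=-116/17 → advance -1; mR−mL=196/17 → turn +1·90°
n=1: pose=(6,-3,S); sL=4/5, sR=20; mL=-54/5, mR=20; mL+mR=46/5 → advance +1; mR−mL=154/5 → turn +1·90°
n=2: pose=(6,-4,E); sL=8/9, sR=8/9; mL=-4/3, mR=8/9; mL+mR=-4/9 → advance -1; mR−mL=20/9 → turn +1·90°
n=3: pose=(5,-4,N); sL=10, sR=1; mL=-21/2, mR=1; mL+mR=-19/2 → advance -1; mR−mL=23/2 → turn +1·90°
n=4: pose=(5,-5,W); sL=40/17, sR=8; mL=-108/17, mR=8; mL+mR=28/17 → advance +1; mR−mL=244/17 → turn +1·90°
n=5: pose=(4,-5,S); sL=20/17, sR=4; mL=-54/17, mR=4; mL+mR=14/17 → advance +1; mR−mL=122/17 → turn +1·90°
n=6: pose=(4,-6,E); sL=40/17, sR=40/41; mL=-1980/697, mR=40/41; mL+mR=-1300/697 → advance -1; mR−mL=2660/697 → turn +1·90°
n=7: pose=(3,-6,N); sL=10, sR=5/2; mL=-45/4, mR=5/2; mL+mR=-35/4 → advance -1; mR−mL=55/4 → turn +1·90°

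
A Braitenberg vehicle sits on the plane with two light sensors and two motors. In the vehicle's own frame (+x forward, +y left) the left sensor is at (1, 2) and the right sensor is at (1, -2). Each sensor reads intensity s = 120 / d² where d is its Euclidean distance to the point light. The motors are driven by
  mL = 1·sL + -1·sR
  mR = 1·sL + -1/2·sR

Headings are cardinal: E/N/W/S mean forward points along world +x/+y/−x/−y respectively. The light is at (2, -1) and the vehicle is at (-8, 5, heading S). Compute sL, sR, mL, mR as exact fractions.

left sensor world pos  = (-6, 4); dL² = 89
right sensor world pos = (-10, 4); dR² = 169
sL = 120/89 = 120/89
sR = 120/169 = 120/169
mL = 1·sL + -1·sR = 9600/15041
mR = 1·sL + -1/2·sR = 14940/15041

120/89 120/169 9600/15041 14940/15041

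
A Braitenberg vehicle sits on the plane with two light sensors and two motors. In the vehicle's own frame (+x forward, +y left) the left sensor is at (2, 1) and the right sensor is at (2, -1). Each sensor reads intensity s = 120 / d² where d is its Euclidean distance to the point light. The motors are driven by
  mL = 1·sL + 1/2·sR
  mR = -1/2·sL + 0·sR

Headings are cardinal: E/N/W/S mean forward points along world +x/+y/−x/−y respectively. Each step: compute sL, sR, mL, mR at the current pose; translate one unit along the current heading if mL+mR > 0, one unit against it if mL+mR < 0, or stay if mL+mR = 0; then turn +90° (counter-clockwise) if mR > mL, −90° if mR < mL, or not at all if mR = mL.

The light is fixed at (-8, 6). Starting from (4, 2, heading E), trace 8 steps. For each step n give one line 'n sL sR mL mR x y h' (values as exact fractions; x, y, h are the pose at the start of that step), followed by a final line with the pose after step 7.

0 24/41 120/221 7764/9061 -12/41 4 2 E
1 15/29 2/3 74/87 -15/58 5 2 S
2 120/157 120/137 25860/21509 -60/157 5 1 W
3 12/13 60/89 1458/1157 -6/13 4 1 N
4 24/41 120/221 7764/9061 -12/41 4 2 E
5 15/29 2/3 74/87 -15/58 5 2 S
6 120/157 120/137 25860/21509 -60/157 5 1 W
7 12/13 60/89 1458/1157 -6/13 4 1 N
final 4 2 E

n=0: pose=(4,2,E); sL=24/41, sR=120/221; mL=7764/9061, mR=-12/41; mL+mR=5112/9061 → advance +1; mR−mL=-10416/9061 → turn -1·90°
n=1: pose=(5,2,S); sL=15/29, sR=2/3; mL=74/87, mR=-15/58; mL+mR=103/174 → advance +1; mR−mL=-193/174 → turn -1·90°
n=2: pose=(5,1,W); sL=120/157, sR=120/137; mL=25860/21509, mR=-60/157; mL+mR=17640/21509 → advance +1; mR−mL=-34080/21509 → turn -1·90°
n=3: pose=(4,1,N); sL=12/13, sR=60/89; mL=1458/1157, mR=-6/13; mL+mR=924/1157 → advance +1; mR−mL=-1992/1157 → turn -1·90°
n=4: pose=(4,2,E); sL=24/41, sR=120/221; mL=7764/9061, mR=-12/41; mL+mR=5112/9061 → advance +1; mR−mL=-10416/9061 → turn -1·90°
n=5: pose=(5,2,S); sL=15/29, sR=2/3; mL=74/87, mR=-15/58; mL+mR=103/174 → advance +1; mR−mL=-193/174 → turn -1·90°
n=6: pose=(5,1,W); sL=120/157, sR=120/137; mL=25860/21509, mR=-60/157; mL+mR=17640/21509 → advance +1; mR−mL=-34080/21509 → turn -1·90°
n=7: pose=(4,1,N); sL=12/13, sR=60/89; mL=1458/1157, mR=-6/13; mL+mR=924/1157 → advance +1; mR−mL=-1992/1157 → turn -1·90°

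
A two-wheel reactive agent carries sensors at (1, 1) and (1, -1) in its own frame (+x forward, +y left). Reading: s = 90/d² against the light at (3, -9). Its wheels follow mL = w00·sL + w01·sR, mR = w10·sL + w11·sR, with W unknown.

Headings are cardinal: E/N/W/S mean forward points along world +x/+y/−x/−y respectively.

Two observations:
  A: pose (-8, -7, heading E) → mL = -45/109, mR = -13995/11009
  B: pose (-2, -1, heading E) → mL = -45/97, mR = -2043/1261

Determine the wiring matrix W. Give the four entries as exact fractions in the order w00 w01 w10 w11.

-1/2 0 -1 -1/2

obs A: pose=(-8,-7,E) → sL=90/109, sR=90/101, mL=-45/109, mR=-13995/11009
obs B: pose=(-2,-1,E) → sL=90/97, sR=18/13, mL=-45/97, mR=-2043/1261
sensor matrix S = [[90/109, 90/101], [90/97, 18/13]]; det S = 4393440/13882349
solve [mL_A; mL_B] = S·[w00; w01] and [mR_A; mR_B] = S·[w10; w11]:
  w00 = -1/2, w01 = 0, w10 = -1, w11 = -1/2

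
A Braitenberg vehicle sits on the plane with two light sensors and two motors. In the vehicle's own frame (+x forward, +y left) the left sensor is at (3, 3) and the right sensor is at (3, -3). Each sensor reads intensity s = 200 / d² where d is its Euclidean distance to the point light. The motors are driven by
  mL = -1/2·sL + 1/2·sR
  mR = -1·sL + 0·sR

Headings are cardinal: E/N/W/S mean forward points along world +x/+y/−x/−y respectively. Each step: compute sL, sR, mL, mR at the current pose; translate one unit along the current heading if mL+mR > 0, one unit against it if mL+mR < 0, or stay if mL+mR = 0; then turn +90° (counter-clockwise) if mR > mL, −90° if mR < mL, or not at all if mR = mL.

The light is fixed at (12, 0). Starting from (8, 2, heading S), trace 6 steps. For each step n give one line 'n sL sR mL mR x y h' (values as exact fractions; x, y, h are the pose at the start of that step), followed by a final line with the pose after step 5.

n=0: pose=(8,2,S); sL=100, sR=4; mL=-48, mR=-100; mL+mR=-148 → advance -1; mR−mL=-52 → turn -1·90°
n=1: pose=(8,3,W); sL=200/49, sR=40/17; mL=-720/833, mR=-200/49; mL+mR=-4120/833 → advance -1; mR−mL=-2680/833 → turn -1·90°
n=2: pose=(9,3,N); sL=25/9, sR=50/9; mL=25/18, mR=-25/9; mL+mR=-25/18 → advance -1; mR−mL=-25/6 → turn -1·90°
n=3: pose=(9,2,E); sL=8, sR=200; mL=96, mR=-8; mL+mR=88 → advance +1; mR−mL=-104 → turn -1·90°
n=4: pose=(10,2,S); sL=100, sR=100/13; mL=-600/13, mR=-100; mL+mR=-1900/13 → advance -1; mR−mL=-700/13 → turn -1·90°
n=5: pose=(10,3,W); sL=8, sR=200/61; mL=-144/61, mR=-8; mL+mR=-632/61 → advance -1; mR−mL=-344/61 → turn -1·90°

0 100 4 -48 -100 8 2 S
1 200/49 40/17 -720/833 -200/49 8 3 W
2 25/9 50/9 25/18 -25/9 9 3 N
3 8 200 96 -8 9 2 E
4 100 100/13 -600/13 -100 10 2 S
5 8 200/61 -144/61 -8 10 3 W
final 11 3 N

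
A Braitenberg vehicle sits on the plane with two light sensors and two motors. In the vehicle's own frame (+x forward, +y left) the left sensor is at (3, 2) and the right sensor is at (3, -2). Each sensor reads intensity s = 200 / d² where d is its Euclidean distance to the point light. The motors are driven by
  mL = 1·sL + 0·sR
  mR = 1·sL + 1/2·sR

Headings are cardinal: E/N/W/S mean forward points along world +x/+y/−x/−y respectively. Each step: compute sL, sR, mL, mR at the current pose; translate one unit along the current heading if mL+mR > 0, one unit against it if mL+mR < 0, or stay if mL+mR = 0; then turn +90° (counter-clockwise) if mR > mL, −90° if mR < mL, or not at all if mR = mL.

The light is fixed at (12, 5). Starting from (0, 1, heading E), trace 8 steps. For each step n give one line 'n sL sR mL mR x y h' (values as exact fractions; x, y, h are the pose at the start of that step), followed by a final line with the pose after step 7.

0 40/17 200/117 40/17 6380/1989 0 1 E
1 20/17 100/41 20/17 1670/697 1 1 N
2 200/221 200/197 200/221 61500/43537 1 2 W
3 25/17 25/29 25/17 1875/986 0 2 S
4 40/17 200/117 40/17 6380/1989 0 1 E
5 20/17 100/41 20/17 1670/697 1 1 N
6 200/221 200/197 200/221 61500/43537 1 2 W
7 25/17 25/29 25/17 1875/986 0 2 S
final 0 1 E

n=0: pose=(0,1,E); sL=40/17, sR=200/117; mL=40/17, mR=6380/1989; mL+mR=11060/1989 → advance +1; mR−mL=100/117 → turn +1·90°
n=1: pose=(1,1,N); sL=20/17, sR=100/41; mL=20/17, mR=1670/697; mL+mR=2490/697 → advance +1; mR−mL=50/41 → turn +1·90°
n=2: pose=(1,2,W); sL=200/221, sR=200/197; mL=200/221, mR=61500/43537; mL+mR=100900/43537 → advance +1; mR−mL=100/197 → turn +1·90°
n=3: pose=(0,2,S); sL=25/17, sR=25/29; mL=25/17, mR=1875/986; mL+mR=3325/986 → advance +1; mR−mL=25/58 → turn +1·90°
n=4: pose=(0,1,E); sL=40/17, sR=200/117; mL=40/17, mR=6380/1989; mL+mR=11060/1989 → advance +1; mR−mL=100/117 → turn +1·90°
n=5: pose=(1,1,N); sL=20/17, sR=100/41; mL=20/17, mR=1670/697; mL+mR=2490/697 → advance +1; mR−mL=50/41 → turn +1·90°
n=6: pose=(1,2,W); sL=200/221, sR=200/197; mL=200/221, mR=61500/43537; mL+mR=100900/43537 → advance +1; mR−mL=100/197 → turn +1·90°
n=7: pose=(0,2,S); sL=25/17, sR=25/29; mL=25/17, mR=1875/986; mL+mR=3325/986 → advance +1; mR−mL=25/58 → turn +1·90°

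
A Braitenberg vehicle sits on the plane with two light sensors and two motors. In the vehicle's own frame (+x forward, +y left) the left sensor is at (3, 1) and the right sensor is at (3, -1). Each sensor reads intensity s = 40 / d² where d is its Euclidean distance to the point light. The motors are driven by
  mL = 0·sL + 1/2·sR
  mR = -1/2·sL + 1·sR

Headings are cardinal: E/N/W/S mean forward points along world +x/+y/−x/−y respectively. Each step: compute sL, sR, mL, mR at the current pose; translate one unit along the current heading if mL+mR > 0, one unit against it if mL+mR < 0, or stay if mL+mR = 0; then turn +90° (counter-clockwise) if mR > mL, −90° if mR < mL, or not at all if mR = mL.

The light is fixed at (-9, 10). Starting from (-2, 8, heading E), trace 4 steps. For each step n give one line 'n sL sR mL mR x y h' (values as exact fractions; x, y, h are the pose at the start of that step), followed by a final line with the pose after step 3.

0 40/101 40/109 20/109 1860/11009 -2 8 E
1 20/53 20/37 10/37 690/1961 -1 8 S
2 8/25 40/137 20/137 452/3425 -1 7 E
3 5/17 2/5 1/5 43/170 0 7 S
final 0 6 E

n=0: pose=(-2,8,E); sL=40/101, sR=40/109; mL=20/109, mR=1860/11009; mL+mR=3880/11009 → advance +1; mR−mL=-160/11009 → turn -1·90°
n=1: pose=(-1,8,S); sL=20/53, sR=20/37; mL=10/37, mR=690/1961; mL+mR=1220/1961 → advance +1; mR−mL=160/1961 → turn +1·90°
n=2: pose=(-1,7,E); sL=8/25, sR=40/137; mL=20/137, mR=452/3425; mL+mR=952/3425 → advance +1; mR−mL=-48/3425 → turn -1·90°
n=3: pose=(0,7,S); sL=5/17, sR=2/5; mL=1/5, mR=43/170; mL+mR=77/170 → advance +1; mR−mL=9/170 → turn +1·90°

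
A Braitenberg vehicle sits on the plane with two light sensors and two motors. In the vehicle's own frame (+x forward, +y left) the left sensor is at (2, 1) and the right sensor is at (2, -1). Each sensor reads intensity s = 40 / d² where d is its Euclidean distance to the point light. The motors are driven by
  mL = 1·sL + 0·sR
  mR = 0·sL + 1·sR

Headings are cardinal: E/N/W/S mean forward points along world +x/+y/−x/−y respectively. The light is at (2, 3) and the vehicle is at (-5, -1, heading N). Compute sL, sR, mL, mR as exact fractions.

left sensor world pos  = (-6, 1); dL² = 68
right sensor world pos = (-4, 1); dR² = 40
sL = 40/68 = 10/17
sR = 40/40 = 1
mL = 1·sL + 0·sR = 10/17
mR = 0·sL + 1·sR = 1

10/17 1 10/17 1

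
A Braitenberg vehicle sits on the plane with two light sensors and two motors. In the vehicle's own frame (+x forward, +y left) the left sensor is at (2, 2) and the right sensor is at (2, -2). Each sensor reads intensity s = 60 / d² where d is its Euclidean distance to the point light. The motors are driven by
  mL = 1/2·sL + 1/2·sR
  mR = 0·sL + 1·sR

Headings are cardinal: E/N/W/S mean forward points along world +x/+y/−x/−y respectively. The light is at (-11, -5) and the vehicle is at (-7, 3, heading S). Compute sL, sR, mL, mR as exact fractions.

5/6 3/2 7/6 3/2

left sensor world pos  = (-5, 1); dL² = 72
right sensor world pos = (-9, 1); dR² = 40
sL = 60/72 = 5/6
sR = 60/40 = 3/2
mL = 1/2·sL + 1/2·sR = 7/6
mR = 0·sL + 1·sR = 3/2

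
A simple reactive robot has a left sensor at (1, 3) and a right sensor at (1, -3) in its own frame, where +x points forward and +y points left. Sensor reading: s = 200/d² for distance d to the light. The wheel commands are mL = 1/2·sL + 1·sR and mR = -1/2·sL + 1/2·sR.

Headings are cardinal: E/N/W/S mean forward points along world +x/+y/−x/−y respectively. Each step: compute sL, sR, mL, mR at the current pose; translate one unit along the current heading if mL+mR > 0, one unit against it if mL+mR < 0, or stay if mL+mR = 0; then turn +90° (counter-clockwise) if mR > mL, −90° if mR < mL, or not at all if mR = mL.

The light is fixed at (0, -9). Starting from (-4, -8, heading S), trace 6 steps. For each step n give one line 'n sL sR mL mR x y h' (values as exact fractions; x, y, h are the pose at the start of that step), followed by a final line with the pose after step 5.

n=0: pose=(-4,-8,S); sL=200, sR=200/49; mL=5100/49, mR=-4800/49; mL+mR=300/49 → advance +1; mR−mL=-9900/49 → turn -1·90°
n=1: pose=(-4,-9,W); sL=100/17, sR=100/17; mL=150/17, mR=0; mL+mR=150/17 → advance +1; mR−mL=-150/17 → turn -1·90°
n=2: pose=(-5,-9,N); sL=40/13, sR=40; mL=540/13, mR=240/13; mL+mR=60 → advance +1; mR−mL=-300/13 → turn -1·90°
n=3: pose=(-5,-8,E); sL=25/4, sR=10; mL=105/8, mR=15/8; mL+mR=15 → advance +1; mR−mL=-45/4 → turn -1·90°
n=4: pose=(-4,-8,S); sL=200, sR=200/49; mL=5100/49, mR=-4800/49; mL+mR=300/49 → advance +1; mR−mL=-9900/49 → turn -1·90°
n=5: pose=(-4,-9,W); sL=100/17, sR=100/17; mL=150/17, mR=0; mL+mR=150/17 → advance +1; mR−mL=-150/17 → turn -1·90°

0 200 200/49 5100/49 -4800/49 -4 -8 S
1 100/17 100/17 150/17 0 -4 -9 W
2 40/13 40 540/13 240/13 -5 -9 N
3 25/4 10 105/8 15/8 -5 -8 E
4 200 200/49 5100/49 -4800/49 -4 -8 S
5 100/17 100/17 150/17 0 -4 -9 W
final -5 -9 N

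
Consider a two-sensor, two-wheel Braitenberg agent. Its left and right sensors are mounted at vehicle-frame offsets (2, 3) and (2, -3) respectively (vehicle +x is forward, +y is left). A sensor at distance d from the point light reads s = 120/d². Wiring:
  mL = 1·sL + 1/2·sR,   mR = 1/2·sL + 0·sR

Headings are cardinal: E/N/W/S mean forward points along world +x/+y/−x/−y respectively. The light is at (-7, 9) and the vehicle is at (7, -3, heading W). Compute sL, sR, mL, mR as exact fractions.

40/123 8/15 364/615 20/123

left sensor world pos  = (5, -6); dL² = 369
right sensor world pos = (5, 0); dR² = 225
sL = 120/369 = 40/123
sR = 120/225 = 8/15
mL = 1·sL + 1/2·sR = 364/615
mR = 1/2·sL + 0·sR = 20/123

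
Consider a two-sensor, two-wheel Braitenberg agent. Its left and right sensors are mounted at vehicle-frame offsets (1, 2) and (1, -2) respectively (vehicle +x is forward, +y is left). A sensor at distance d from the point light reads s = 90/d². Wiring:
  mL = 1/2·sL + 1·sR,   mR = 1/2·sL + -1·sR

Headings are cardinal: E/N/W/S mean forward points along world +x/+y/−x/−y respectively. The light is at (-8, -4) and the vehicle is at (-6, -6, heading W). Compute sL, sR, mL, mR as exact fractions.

90/17 90 1575/17 -1485/17

left sensor world pos  = (-7, -8); dL² = 17
right sensor world pos = (-7, -4); dR² = 1
sL = 90/17 = 90/17
sR = 90/1 = 90
mL = 1/2·sL + 1·sR = 1575/17
mR = 1/2·sL + -1·sR = -1485/17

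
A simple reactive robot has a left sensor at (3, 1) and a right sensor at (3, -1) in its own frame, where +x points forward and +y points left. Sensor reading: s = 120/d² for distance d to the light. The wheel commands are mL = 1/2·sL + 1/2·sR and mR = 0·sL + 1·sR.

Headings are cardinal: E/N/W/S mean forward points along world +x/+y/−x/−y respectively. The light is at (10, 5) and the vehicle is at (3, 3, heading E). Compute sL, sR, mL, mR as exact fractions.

left sensor world pos  = (6, 4); dL² = 17
right sensor world pos = (6, 2); dR² = 25
sL = 120/17 = 120/17
sR = 120/25 = 24/5
mL = 1/2·sL + 1/2·sR = 504/85
mR = 0·sL + 1·sR = 24/5

120/17 24/5 504/85 24/5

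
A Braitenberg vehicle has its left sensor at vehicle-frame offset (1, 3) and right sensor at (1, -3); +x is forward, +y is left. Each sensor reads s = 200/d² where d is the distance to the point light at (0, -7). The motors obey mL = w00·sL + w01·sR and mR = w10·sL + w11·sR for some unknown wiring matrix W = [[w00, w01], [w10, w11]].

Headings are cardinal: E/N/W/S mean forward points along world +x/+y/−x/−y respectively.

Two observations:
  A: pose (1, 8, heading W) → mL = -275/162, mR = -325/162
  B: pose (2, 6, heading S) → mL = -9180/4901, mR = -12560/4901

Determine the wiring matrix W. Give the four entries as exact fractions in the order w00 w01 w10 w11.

obs A: pose=(1,8,W) → sL=25/18, sR=50/81, mL=-275/162, mR=-325/162
obs B: pose=(2,6,S) → sL=200/169, sR=40/29, mL=-9180/4901, mR=-12560/4901
sensor matrix S = [[25/18, 50/81], [200/169, 40/29]]; det S = 470500/396981
solve [mL_A; mL_B] = S·[w00; w01] and [mR_A; mR_B] = S·[w10; w11]:
  w00 = -1, w01 = -1/2, w10 = -1, w11 = -1

-1 -1/2 -1 -1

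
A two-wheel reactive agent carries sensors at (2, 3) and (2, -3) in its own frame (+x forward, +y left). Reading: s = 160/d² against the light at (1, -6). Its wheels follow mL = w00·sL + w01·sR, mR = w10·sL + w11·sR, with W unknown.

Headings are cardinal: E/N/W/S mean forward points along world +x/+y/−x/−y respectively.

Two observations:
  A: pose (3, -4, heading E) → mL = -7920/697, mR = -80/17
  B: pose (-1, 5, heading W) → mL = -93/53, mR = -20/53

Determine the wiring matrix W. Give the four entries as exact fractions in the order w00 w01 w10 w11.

obs A: pose=(3,-4,E) → sL=160/41, sR=160/17, mL=-7920/697, mR=-80/17
obs B: pose=(-1,5,W) → sL=2, sR=40/53, mL=-93/53, mR=-20/53
sensor matrix S = [[160/41, 160/17], [2, 40/53]]; det S = -586560/36941
solve [mL_A; mL_B] = S·[w00; w01] and [mR_A; mR_B] = S·[w10; w11]:
  w00 = -1/2, w01 = -1, w10 = 0, w11 = -1/2

-1/2 -1 0 -1/2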